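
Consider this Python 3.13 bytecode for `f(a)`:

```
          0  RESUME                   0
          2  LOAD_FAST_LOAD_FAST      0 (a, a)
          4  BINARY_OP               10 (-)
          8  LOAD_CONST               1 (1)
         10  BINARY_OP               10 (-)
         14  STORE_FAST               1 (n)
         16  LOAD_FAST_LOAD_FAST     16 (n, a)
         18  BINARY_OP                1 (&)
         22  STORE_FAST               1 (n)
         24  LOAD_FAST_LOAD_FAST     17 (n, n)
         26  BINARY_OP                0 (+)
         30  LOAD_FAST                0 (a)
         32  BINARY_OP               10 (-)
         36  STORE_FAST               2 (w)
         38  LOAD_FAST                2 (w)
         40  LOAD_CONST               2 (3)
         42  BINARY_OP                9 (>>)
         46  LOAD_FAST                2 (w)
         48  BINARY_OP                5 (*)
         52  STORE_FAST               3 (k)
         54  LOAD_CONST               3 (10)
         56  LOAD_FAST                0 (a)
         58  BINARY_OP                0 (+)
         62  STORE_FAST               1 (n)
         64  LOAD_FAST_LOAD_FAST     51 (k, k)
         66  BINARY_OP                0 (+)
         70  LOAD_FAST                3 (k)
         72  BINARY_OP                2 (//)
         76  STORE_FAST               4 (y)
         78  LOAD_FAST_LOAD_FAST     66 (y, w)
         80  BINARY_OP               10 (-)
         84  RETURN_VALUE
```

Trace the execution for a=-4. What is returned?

LOAD_FAST_LOAD_FAST a,a → push -4,-4. Stack: [-4, -4]
BINARY_OP - → -4 - -4 = 0. Stack: [0]
LOAD_CONST → push 1. Stack: [0, 1]
BINARY_OP - → 0 - 1 = -1. Stack: [-1]
STORE_FAST n → n=-1. Stack: []
LOAD_FAST_LOAD_FAST n,a → push -1,-4. Stack: [-1, -4]
BINARY_OP & → -1 & -4 = -4. Stack: [-4]
STORE_FAST n → n=-4. Stack: []
LOAD_FAST_LOAD_FAST n,n → push -4,-4. Stack: [-4, -4]
BINARY_OP + → -4 + -4 = -8. Stack: [-8]
LOAD_FAST a → push -4. Stack: [-8, -4]
BINARY_OP - → -8 - -4 = -4. Stack: [-4]
STORE_FAST w → w=-4. Stack: []
LOAD_FAST w → push -4. Stack: [-4]
LOAD_CONST → push 3. Stack: [-4, 3]
BINARY_OP >> → -4 >> 3 = -1. Stack: [-1]
LOAD_FAST w → push -4. Stack: [-1, -4]
BINARY_OP * → -1 * -4 = 4. Stack: [4]
STORE_FAST k → k=4. Stack: []
LOAD_CONST → push 10. Stack: [10]
LOAD_FAST a → push -4. Stack: [10, -4]
BINARY_OP + → 10 + -4 = 6. Stack: [6]
STORE_FAST n → n=6. Stack: []
LOAD_FAST_LOAD_FAST k,k → push 4,4. Stack: [4, 4]
BINARY_OP + → 4 + 4 = 8. Stack: [8]
LOAD_FAST k → push 4. Stack: [8, 4]
BINARY_OP // → 8 // 4 = 2. Stack: [2]
STORE_FAST y → y=2. Stack: []
LOAD_FAST_LOAD_FAST y,w → push 2,-4. Stack: [2, -4]
BINARY_OP - → 2 - -4 = 6. Stack: [6]
RETURN_VALUE → return 6.

6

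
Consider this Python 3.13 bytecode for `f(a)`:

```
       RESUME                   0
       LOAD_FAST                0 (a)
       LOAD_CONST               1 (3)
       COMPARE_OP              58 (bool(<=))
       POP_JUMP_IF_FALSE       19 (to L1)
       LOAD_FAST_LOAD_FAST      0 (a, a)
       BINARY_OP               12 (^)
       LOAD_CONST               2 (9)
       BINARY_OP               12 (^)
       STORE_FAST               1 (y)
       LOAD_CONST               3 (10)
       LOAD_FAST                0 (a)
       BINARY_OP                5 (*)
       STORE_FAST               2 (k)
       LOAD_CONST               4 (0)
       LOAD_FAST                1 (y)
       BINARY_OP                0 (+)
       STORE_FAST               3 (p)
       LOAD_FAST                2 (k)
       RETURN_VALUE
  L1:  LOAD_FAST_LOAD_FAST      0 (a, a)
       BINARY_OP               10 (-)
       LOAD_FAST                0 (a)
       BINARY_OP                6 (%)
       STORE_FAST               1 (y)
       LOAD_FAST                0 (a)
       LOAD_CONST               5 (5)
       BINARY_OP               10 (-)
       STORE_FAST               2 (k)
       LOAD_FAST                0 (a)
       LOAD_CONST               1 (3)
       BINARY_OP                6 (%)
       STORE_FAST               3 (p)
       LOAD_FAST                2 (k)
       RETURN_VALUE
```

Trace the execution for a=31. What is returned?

LOAD_FAST a → push 31. Stack: [31]
LOAD_CONST → push 3. Stack: [31, 3]
COMPARE_OP bool(<=) → 31 vs 3 = False. Stack: [False]
POP_JUMP_IF_FALSE → pop False; jump. Stack: []
LOAD_FAST_LOAD_FAST a,a → push 31,31. Stack: [31, 31]
BINARY_OP - → 31 - 31 = 0. Stack: [0]
LOAD_FAST a → push 31. Stack: [0, 31]
BINARY_OP % → 0 % 31 = 0. Stack: [0]
STORE_FAST y → y=0. Stack: []
LOAD_FAST a → push 31. Stack: [31]
LOAD_CONST → push 5. Stack: [31, 5]
BINARY_OP - → 31 - 5 = 26. Stack: [26]
STORE_FAST k → k=26. Stack: []
LOAD_FAST a → push 31. Stack: [31]
LOAD_CONST → push 3. Stack: [31, 3]
BINARY_OP % → 31 % 3 = 1. Stack: [1]
STORE_FAST p → p=1. Stack: []
LOAD_FAST k → push 26. Stack: [26]
RETURN_VALUE → return 26.

26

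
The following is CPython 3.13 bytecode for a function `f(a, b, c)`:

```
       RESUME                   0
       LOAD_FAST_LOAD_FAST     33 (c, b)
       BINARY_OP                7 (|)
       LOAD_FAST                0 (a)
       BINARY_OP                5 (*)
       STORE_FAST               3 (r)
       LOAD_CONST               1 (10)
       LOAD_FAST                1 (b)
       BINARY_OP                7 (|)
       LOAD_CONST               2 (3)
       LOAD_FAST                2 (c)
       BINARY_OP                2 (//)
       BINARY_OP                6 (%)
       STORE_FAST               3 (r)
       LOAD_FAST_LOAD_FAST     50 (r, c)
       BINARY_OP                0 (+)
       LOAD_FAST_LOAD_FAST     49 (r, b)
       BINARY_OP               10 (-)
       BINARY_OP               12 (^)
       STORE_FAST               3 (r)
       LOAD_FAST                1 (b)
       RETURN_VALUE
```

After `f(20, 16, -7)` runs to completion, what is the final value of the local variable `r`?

9

LOAD_FAST_LOAD_FAST c,b → push -7,16. Stack: [-7, 16]
BINARY_OP | → -7 | 16 = -7. Stack: [-7]
LOAD_FAST a → push 20. Stack: [-7, 20]
BINARY_OP * → -7 * 20 = -140. Stack: [-140]
STORE_FAST r → r=-140. Stack: []
LOAD_CONST → push 10. Stack: [10]
LOAD_FAST b → push 16. Stack: [10, 16]
BINARY_OP | → 10 | 16 = 26. Stack: [26]
LOAD_CONST → push 3. Stack: [26, 3]
LOAD_FAST c → push -7. Stack: [26, 3, -7]
BINARY_OP // → 3 // -7 = -1. Stack: [26, -1]
BINARY_OP % → 26 % -1 = 0. Stack: [0]
STORE_FAST r → r=0. Stack: []
LOAD_FAST_LOAD_FAST r,c → push 0,-7. Stack: [0, -7]
BINARY_OP + → 0 + -7 = -7. Stack: [-7]
LOAD_FAST_LOAD_FAST r,b → push 0,16. Stack: [-7, 0, 16]
BINARY_OP - → 0 - 16 = -16. Stack: [-7, -16]
BINARY_OP ^ → -7 ^ -16 = 9. Stack: [9]
STORE_FAST r → r=9. Stack: []
LOAD_FAST b → push 16. Stack: [16]
RETURN_VALUE → return 16.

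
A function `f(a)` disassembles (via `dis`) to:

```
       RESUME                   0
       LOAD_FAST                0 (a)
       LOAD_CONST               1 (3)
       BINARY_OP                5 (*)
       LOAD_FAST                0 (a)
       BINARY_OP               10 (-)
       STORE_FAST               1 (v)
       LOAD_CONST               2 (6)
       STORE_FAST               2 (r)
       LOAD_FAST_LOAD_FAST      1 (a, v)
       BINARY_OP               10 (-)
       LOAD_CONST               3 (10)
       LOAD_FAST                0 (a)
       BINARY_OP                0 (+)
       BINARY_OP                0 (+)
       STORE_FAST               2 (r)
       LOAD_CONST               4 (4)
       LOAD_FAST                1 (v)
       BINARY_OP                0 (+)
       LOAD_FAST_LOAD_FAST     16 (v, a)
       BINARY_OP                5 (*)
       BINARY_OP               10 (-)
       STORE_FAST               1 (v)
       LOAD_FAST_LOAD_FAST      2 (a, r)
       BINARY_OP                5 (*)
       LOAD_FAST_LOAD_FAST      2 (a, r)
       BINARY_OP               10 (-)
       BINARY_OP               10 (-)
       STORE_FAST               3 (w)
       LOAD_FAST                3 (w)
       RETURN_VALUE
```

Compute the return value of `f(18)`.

LOAD_FAST a → push 18. Stack: [18]
LOAD_CONST → push 3. Stack: [18, 3]
BINARY_OP * → 18 * 3 = 54. Stack: [54]
LOAD_FAST a → push 18. Stack: [54, 18]
BINARY_OP - → 54 - 18 = 36. Stack: [36]
STORE_FAST v → v=36. Stack: []
LOAD_CONST → push 6. Stack: [6]
STORE_FAST r → r=6. Stack: []
LOAD_FAST_LOAD_FAST a,v → push 18,36. Stack: [18, 36]
BINARY_OP - → 18 - 36 = -18. Stack: [-18]
LOAD_CONST → push 10. Stack: [-18, 10]
LOAD_FAST a → push 18. Stack: [-18, 10, 18]
BINARY_OP + → 10 + 18 = 28. Stack: [-18, 28]
BINARY_OP + → -18 + 28 = 10. Stack: [10]
STORE_FAST r → r=10. Stack: []
LOAD_CONST → push 4. Stack: [4]
LOAD_FAST v → push 36. Stack: [4, 36]
BINARY_OP + → 4 + 36 = 40. Stack: [40]
LOAD_FAST_LOAD_FAST v,a → push 36,18. Stack: [40, 36, 18]
BINARY_OP * → 36 * 18 = 648. Stack: [40, 648]
BINARY_OP - → 40 - 648 = -608. Stack: [-608]
STORE_FAST v → v=-608. Stack: []
LOAD_FAST_LOAD_FAST a,r → push 18,10. Stack: [18, 10]
BINARY_OP * → 18 * 10 = 180. Stack: [180]
LOAD_FAST_LOAD_FAST a,r → push 18,10. Stack: [180, 18, 10]
BINARY_OP - → 18 - 10 = 8. Stack: [180, 8]
BINARY_OP - → 180 - 8 = 172. Stack: [172]
STORE_FAST w → w=172. Stack: []
LOAD_FAST w → push 172. Stack: [172]
RETURN_VALUE → return 172.

172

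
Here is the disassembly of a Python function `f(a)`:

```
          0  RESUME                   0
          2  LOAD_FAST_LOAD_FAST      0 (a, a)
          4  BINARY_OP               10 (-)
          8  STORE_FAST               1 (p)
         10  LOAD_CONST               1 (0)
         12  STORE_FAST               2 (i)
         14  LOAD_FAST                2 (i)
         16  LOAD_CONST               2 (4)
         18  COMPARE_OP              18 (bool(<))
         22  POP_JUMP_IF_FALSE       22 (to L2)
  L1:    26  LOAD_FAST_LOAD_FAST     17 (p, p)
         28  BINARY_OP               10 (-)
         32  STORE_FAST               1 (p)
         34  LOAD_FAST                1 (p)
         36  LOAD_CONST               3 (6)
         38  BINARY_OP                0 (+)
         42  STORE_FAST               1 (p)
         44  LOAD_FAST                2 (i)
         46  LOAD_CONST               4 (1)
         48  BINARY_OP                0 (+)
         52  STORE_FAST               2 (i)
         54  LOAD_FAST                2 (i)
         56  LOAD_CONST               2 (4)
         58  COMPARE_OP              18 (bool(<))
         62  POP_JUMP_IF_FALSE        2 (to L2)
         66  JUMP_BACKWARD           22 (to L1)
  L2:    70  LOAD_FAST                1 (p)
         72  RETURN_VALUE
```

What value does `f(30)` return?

6

LOAD_FAST_LOAD_FAST a,a → push 30,30
BINARY_OP - → 30 - 30 = 0
STORE_FAST p → p=0
LOAD_CONST → push 0
STORE_FAST i → i=0
LOAD_FAST i → push 0
LOAD_CONST → push 4
COMPARE_OP bool(<) → 0 vs 4 = True
POP_JUMP_IF_FALSE → pop True; no jump
LOAD_FAST_LOAD_FAST p,p → push 0,0
BINARY_OP - → 0 - 0 = 0
STORE_FAST p → p=0
LOAD_FAST p → push 0
LOAD_CONST → push 6
BINARY_OP + → 0 + 6 = 6
STORE_FAST p → p=6
LOAD_FAST i → push 0
LOAD_CONST → push 1
BINARY_OP + → 0 + 1 = 1
STORE_FAST i → i=1
LOAD_FAST i → push 1
LOAD_CONST → push 4
COMPARE_OP bool(<) → 1 vs 4 = True
POP_JUMP_IF_FALSE → pop True; no jump
LOAD_FAST_LOAD_FAST p,p → push 6,6
BINARY_OP - → 6 - 6 = 0
STORE_FAST p → p=0
LOAD_FAST p → push 0
LOAD_CONST → push 6
BINARY_OP + → 0 + 6 = 6
STORE_FAST p → p=6
LOAD_FAST i → push 1
LOAD_CONST → push 1
BINARY_OP + → 1 + 1 = 2
STORE_FAST i → i=2
LOAD_FAST i → push 2
LOAD_CONST → push 4
COMPARE_OP bool(<) → 2 vs 4 = True
POP_JUMP_IF_FALSE → pop True; no jump
LOAD_FAST_LOAD_FAST p,p → push 6,6
BINARY_OP - → 6 - 6 = 0
STORE_FAST p → p=0
LOAD_FAST p → push 0
LOAD_CONST → push 6
BINARY_OP + → 0 + 6 = 6
STORE_FAST p → p=6
LOAD_FAST i → push 2
LOAD_CONST → push 1
BINARY_OP + → 2 + 1 = 3
STORE_FAST i → i=3
LOAD_FAST i → push 3
LOAD_CONST → push 4
COMPARE_OP bool(<) → 3 vs 4 = True
POP_JUMP_IF_FALSE → pop True; no jump
LOAD_FAST_LOAD_FAST p,p → push 6,6
BINARY_OP - → 6 - 6 = 0
STORE_FAST p → p=0
LOAD_FAST p → push 0
LOAD_CONST → push 6
BINARY_OP + → 0 + 6 = 6
STORE_FAST p → p=6
LOAD_FAST i → push 3
LOAD_CONST → push 1
BINARY_OP + → 3 + 1 = 4
STORE_FAST i → i=4
LOAD_FAST i → push 4
LOAD_CONST → push 4
COMPARE_OP bool(<) → 4 vs 4 = False
POP_JUMP_IF_FALSE → pop False; jump
LOAD_FAST p → push 6
RETURN_VALUE → return 6.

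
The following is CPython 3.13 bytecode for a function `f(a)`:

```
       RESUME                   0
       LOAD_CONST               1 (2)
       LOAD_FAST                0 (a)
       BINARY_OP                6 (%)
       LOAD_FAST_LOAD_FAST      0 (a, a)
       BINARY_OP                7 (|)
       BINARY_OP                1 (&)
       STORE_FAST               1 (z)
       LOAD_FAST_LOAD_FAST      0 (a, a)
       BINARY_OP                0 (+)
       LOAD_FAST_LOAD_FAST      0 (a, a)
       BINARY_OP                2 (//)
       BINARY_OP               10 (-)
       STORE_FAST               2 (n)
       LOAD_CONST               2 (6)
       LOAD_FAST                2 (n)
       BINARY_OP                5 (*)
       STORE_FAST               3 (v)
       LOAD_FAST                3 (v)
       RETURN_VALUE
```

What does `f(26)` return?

LOAD_CONST → push 2. Stack: [2]
LOAD_FAST a → push 26. Stack: [2, 26]
BINARY_OP % → 2 % 26 = 2. Stack: [2]
LOAD_FAST_LOAD_FAST a,a → push 26,26. Stack: [2, 26, 26]
BINARY_OP | → 26 | 26 = 26. Stack: [2, 26]
BINARY_OP & → 2 & 26 = 2. Stack: [2]
STORE_FAST z → z=2. Stack: []
LOAD_FAST_LOAD_FAST a,a → push 26,26. Stack: [26, 26]
BINARY_OP + → 26 + 26 = 52. Stack: [52]
LOAD_FAST_LOAD_FAST a,a → push 26,26. Stack: [52, 26, 26]
BINARY_OP // → 26 // 26 = 1. Stack: [52, 1]
BINARY_OP - → 52 - 1 = 51. Stack: [51]
STORE_FAST n → n=51. Stack: []
LOAD_CONST → push 6. Stack: [6]
LOAD_FAST n → push 51. Stack: [6, 51]
BINARY_OP * → 6 * 51 = 306. Stack: [306]
STORE_FAST v → v=306. Stack: []
LOAD_FAST v → push 306. Stack: [306]
RETURN_VALUE → return 306.

306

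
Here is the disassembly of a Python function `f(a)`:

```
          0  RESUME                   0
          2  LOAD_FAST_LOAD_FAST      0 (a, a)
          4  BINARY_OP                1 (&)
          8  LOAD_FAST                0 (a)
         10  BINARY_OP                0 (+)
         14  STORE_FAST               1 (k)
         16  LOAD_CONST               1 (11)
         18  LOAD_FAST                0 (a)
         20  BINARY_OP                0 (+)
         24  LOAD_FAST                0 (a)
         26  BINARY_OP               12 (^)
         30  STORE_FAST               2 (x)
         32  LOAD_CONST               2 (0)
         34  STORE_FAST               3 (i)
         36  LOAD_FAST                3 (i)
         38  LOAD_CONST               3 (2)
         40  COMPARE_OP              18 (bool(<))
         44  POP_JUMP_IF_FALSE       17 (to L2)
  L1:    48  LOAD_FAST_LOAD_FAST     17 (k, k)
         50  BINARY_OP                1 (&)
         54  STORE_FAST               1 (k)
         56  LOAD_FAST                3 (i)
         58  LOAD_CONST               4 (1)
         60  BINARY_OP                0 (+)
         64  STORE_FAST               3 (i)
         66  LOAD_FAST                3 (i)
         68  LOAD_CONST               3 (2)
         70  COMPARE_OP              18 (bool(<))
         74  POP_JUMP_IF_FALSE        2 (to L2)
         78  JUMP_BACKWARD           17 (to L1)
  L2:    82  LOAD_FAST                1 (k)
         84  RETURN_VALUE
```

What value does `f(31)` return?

LOAD_FAST_LOAD_FAST a,a → push 31,31. Stack: [31, 31]
BINARY_OP & → 31 & 31 = 31. Stack: [31]
LOAD_FAST a → push 31. Stack: [31, 31]
BINARY_OP + → 31 + 31 = 62. Stack: [62]
STORE_FAST k → k=62. Stack: []
LOAD_CONST → push 11. Stack: [11]
LOAD_FAST a → push 31. Stack: [11, 31]
BINARY_OP + → 11 + 31 = 42. Stack: [42]
LOAD_FAST a → push 31. Stack: [42, 31]
BINARY_OP ^ → 42 ^ 31 = 53. Stack: [53]
STORE_FAST x → x=53. Stack: []
LOAD_CONST → push 0. Stack: [0]
STORE_FAST i → i=0. Stack: []
LOAD_FAST i → push 0. Stack: [0]
LOAD_CONST → push 2. Stack: [0, 2]
COMPARE_OP bool(<) → 0 vs 2 = True. Stack: [True]
POP_JUMP_IF_FALSE → pop True; no jump. Stack: []
LOAD_FAST_LOAD_FAST k,k → push 62,62. Stack: [62, 62]
BINARY_OP & → 62 & 62 = 62. Stack: [62]
STORE_FAST k → k=62. Stack: []
LOAD_FAST i → push 0. Stack: [0]
LOAD_CONST → push 1. Stack: [0, 1]
BINARY_OP + → 0 + 1 = 1. Stack: [1]
STORE_FAST i → i=1. Stack: []
LOAD_FAST i → push 1. Stack: [1]
LOAD_CONST → push 2. Stack: [1, 2]
COMPARE_OP bool(<) → 1 vs 2 = True. Stack: [True]
POP_JUMP_IF_FALSE → pop True; no jump. Stack: []
LOAD_FAST_LOAD_FAST k,k → push 62,62. Stack: [62, 62]
BINARY_OP & → 62 & 62 = 62. Stack: [62]
STORE_FAST k → k=62. Stack: []
LOAD_FAST i → push 1. Stack: [1]
LOAD_CONST → push 1. Stack: [1, 1]
BINARY_OP + → 1 + 1 = 2. Stack: [2]
STORE_FAST i → i=2. Stack: []
LOAD_FAST i → push 2. Stack: [2]
LOAD_CONST → push 2. Stack: [2, 2]
COMPARE_OP bool(<) → 2 vs 2 = False. Stack: [False]
POP_JUMP_IF_FALSE → pop False; jump. Stack: []
LOAD_FAST k → push 62. Stack: [62]
RETURN_VALUE → return 62.

62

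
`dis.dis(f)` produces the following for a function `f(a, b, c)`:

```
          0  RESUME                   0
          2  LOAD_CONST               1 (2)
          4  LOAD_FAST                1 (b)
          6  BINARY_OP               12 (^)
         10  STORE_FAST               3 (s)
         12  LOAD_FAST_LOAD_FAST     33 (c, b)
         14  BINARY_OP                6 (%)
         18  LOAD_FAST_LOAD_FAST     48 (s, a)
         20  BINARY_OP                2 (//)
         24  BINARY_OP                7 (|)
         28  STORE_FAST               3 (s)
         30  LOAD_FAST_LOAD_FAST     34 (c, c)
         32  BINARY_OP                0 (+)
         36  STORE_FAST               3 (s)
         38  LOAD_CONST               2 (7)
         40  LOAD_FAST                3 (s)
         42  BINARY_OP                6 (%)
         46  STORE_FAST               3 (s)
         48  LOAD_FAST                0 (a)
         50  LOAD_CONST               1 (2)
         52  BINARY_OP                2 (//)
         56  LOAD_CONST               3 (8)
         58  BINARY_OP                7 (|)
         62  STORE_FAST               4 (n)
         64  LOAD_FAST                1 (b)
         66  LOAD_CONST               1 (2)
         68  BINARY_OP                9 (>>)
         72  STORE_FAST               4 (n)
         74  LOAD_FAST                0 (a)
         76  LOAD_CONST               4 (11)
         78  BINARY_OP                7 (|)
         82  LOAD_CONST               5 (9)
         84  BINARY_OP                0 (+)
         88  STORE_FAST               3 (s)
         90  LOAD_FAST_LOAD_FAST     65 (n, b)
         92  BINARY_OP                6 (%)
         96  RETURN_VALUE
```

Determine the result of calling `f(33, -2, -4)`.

LOAD_CONST → push 2. Stack: [2]
LOAD_FAST b → push -2. Stack: [2, -2]
BINARY_OP ^ → 2 ^ -2 = -4. Stack: [-4]
STORE_FAST s → s=-4. Stack: []
LOAD_FAST_LOAD_FAST c,b → push -4,-2. Stack: [-4, -2]
BINARY_OP % → -4 % -2 = 0. Stack: [0]
LOAD_FAST_LOAD_FAST s,a → push -4,33. Stack: [0, -4, 33]
BINARY_OP // → -4 // 33 = -1. Stack: [0, -1]
BINARY_OP | → 0 | -1 = -1. Stack: [-1]
STORE_FAST s → s=-1. Stack: []
LOAD_FAST_LOAD_FAST c,c → push -4,-4. Stack: [-4, -4]
BINARY_OP + → -4 + -4 = -8. Stack: [-8]
STORE_FAST s → s=-8. Stack: []
LOAD_CONST → push 7. Stack: [7]
LOAD_FAST s → push -8. Stack: [7, -8]
BINARY_OP % → 7 % -8 = -1. Stack: [-1]
STORE_FAST s → s=-1. Stack: []
LOAD_FAST a → push 33. Stack: [33]
LOAD_CONST → push 2. Stack: [33, 2]
BINARY_OP // → 33 // 2 = 16. Stack: [16]
LOAD_CONST → push 8. Stack: [16, 8]
BINARY_OP | → 16 | 8 = 24. Stack: [24]
STORE_FAST n → n=24. Stack: []
LOAD_FAST b → push -2. Stack: [-2]
LOAD_CONST → push 2. Stack: [-2, 2]
BINARY_OP >> → -2 >> 2 = -1. Stack: [-1]
STORE_FAST n → n=-1. Stack: []
LOAD_FAST a → push 33. Stack: [33]
LOAD_CONST → push 11. Stack: [33, 11]
BINARY_OP | → 33 | 11 = 43. Stack: [43]
LOAD_CONST → push 9. Stack: [43, 9]
BINARY_OP + → 43 + 9 = 52. Stack: [52]
STORE_FAST s → s=52. Stack: []
LOAD_FAST_LOAD_FAST n,b → push -1,-2. Stack: [-1, -2]
BINARY_OP % → -1 % -2 = -1. Stack: [-1]
RETURN_VALUE → return -1.

-1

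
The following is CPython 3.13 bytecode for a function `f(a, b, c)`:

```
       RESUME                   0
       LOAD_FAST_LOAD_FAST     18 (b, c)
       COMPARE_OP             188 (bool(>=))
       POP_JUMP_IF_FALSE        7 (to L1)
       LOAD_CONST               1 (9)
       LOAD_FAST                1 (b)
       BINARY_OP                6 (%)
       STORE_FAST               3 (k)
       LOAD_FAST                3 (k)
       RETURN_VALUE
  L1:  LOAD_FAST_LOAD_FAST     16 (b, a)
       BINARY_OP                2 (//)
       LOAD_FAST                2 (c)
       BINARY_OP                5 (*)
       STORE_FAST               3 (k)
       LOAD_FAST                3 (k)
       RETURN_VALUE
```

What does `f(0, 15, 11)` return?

9

LOAD_FAST_LOAD_FAST b,c → push 15,11. Stack: [15, 11]
COMPARE_OP bool(>=) → 15 vs 11 = True. Stack: [True]
POP_JUMP_IF_FALSE → pop True; no jump. Stack: []
LOAD_CONST → push 9. Stack: [9]
LOAD_FAST b → push 15. Stack: [9, 15]
BINARY_OP % → 9 % 15 = 9. Stack: [9]
STORE_FAST k → k=9. Stack: []
LOAD_FAST k → push 9. Stack: [9]
RETURN_VALUE → return 9.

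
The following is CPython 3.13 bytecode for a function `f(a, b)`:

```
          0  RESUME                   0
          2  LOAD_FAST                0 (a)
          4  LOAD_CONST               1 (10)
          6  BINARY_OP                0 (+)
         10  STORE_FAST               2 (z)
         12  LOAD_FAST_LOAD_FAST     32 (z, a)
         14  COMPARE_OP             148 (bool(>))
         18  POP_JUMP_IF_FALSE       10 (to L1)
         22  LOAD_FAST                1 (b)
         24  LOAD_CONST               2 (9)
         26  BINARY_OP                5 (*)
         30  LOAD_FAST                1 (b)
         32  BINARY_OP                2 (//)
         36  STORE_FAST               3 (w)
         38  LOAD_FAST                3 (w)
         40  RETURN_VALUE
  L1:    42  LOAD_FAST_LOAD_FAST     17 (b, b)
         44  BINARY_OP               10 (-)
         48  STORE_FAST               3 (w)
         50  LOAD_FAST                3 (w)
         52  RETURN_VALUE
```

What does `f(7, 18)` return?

9

LOAD_FAST a → push 7. Stack: [7]
LOAD_CONST → push 10. Stack: [7, 10]
BINARY_OP + → 7 + 10 = 17. Stack: [17]
STORE_FAST z → z=17. Stack: []
LOAD_FAST_LOAD_FAST z,a → push 17,7. Stack: [17, 7]
COMPARE_OP bool(>) → 17 vs 7 = True. Stack: [True]
POP_JUMP_IF_FALSE → pop True; no jump. Stack: []
LOAD_FAST b → push 18. Stack: [18]
LOAD_CONST → push 9. Stack: [18, 9]
BINARY_OP * → 18 * 9 = 162. Stack: [162]
LOAD_FAST b → push 18. Stack: [162, 18]
BINARY_OP // → 162 // 18 = 9. Stack: [9]
STORE_FAST w → w=9. Stack: []
LOAD_FAST w → push 9. Stack: [9]
RETURN_VALUE → return 9.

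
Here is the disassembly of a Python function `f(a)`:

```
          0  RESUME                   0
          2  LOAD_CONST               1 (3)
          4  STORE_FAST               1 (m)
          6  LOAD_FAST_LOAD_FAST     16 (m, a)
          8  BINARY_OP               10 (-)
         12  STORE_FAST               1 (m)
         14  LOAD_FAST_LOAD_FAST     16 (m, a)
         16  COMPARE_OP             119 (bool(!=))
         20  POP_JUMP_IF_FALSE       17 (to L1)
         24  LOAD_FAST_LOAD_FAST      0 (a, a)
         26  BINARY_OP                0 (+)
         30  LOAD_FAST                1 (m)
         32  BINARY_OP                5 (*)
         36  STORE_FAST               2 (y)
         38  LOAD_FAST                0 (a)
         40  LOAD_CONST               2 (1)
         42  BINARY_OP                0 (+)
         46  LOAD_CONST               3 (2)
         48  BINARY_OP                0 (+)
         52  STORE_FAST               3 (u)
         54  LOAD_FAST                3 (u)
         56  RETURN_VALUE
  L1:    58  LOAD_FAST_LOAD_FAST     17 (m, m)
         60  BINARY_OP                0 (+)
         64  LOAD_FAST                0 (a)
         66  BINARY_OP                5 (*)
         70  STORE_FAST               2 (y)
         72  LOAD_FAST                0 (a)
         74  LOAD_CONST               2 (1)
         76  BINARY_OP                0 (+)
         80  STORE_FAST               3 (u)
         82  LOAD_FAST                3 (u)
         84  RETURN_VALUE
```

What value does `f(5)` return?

8

LOAD_CONST → push 3. Stack: [3]
STORE_FAST m → m=3. Stack: []
LOAD_FAST_LOAD_FAST m,a → push 3,5. Stack: [3, 5]
BINARY_OP - → 3 - 5 = -2. Stack: [-2]
STORE_FAST m → m=-2. Stack: []
LOAD_FAST_LOAD_FAST m,a → push -2,5. Stack: [-2, 5]
COMPARE_OP bool(!=) → -2 vs 5 = True. Stack: [True]
POP_JUMP_IF_FALSE → pop True; no jump. Stack: []
LOAD_FAST_LOAD_FAST a,a → push 5,5. Stack: [5, 5]
BINARY_OP + → 5 + 5 = 10. Stack: [10]
LOAD_FAST m → push -2. Stack: [10, -2]
BINARY_OP * → 10 * -2 = -20. Stack: [-20]
STORE_FAST y → y=-20. Stack: []
LOAD_FAST a → push 5. Stack: [5]
LOAD_CONST → push 1. Stack: [5, 1]
BINARY_OP + → 5 + 1 = 6. Stack: [6]
LOAD_CONST → push 2. Stack: [6, 2]
BINARY_OP + → 6 + 2 = 8. Stack: [8]
STORE_FAST u → u=8. Stack: []
LOAD_FAST u → push 8. Stack: [8]
RETURN_VALUE → return 8.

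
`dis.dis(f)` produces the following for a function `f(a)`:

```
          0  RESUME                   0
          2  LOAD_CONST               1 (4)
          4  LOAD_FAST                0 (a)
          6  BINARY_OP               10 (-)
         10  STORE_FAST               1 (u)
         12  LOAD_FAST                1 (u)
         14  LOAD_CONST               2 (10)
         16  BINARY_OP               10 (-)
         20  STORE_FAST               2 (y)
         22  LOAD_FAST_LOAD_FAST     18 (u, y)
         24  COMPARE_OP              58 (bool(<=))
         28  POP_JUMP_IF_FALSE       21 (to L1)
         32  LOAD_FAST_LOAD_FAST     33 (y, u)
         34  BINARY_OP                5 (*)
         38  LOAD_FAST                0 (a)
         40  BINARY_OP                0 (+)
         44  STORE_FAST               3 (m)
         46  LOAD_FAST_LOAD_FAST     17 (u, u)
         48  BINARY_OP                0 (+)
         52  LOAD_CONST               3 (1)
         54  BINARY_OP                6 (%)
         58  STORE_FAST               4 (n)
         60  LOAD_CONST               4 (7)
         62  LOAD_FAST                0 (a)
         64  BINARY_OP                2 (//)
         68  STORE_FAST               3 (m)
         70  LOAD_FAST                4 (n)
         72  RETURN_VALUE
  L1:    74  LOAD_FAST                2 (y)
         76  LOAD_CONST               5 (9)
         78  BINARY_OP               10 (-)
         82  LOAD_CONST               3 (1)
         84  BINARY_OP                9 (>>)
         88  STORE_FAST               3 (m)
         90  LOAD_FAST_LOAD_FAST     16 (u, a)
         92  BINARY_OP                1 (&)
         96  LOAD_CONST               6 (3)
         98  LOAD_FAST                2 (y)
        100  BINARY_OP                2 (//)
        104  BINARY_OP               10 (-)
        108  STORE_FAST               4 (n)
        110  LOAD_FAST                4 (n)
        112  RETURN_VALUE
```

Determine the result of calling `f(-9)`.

4

LOAD_CONST → push 4. Stack: [4]
LOAD_FAST a → push -9. Stack: [4, -9]
BINARY_OP - → 4 - -9 = 13. Stack: [13]
STORE_FAST u → u=13. Stack: []
LOAD_FAST u → push 13. Stack: [13]
LOAD_CONST → push 10. Stack: [13, 10]
BINARY_OP - → 13 - 10 = 3. Stack: [3]
STORE_FAST y → y=3. Stack: []
LOAD_FAST_LOAD_FAST u,y → push 13,3. Stack: [13, 3]
COMPARE_OP bool(<=) → 13 vs 3 = False. Stack: [False]
POP_JUMP_IF_FALSE → pop False; jump. Stack: []
LOAD_FAST y → push 3. Stack: [3]
LOAD_CONST → push 9. Stack: [3, 9]
BINARY_OP - → 3 - 9 = -6. Stack: [-6]
LOAD_CONST → push 1. Stack: [-6, 1]
BINARY_OP >> → -6 >> 1 = -3. Stack: [-3]
STORE_FAST m → m=-3. Stack: []
LOAD_FAST_LOAD_FAST u,a → push 13,-9. Stack: [13, -9]
BINARY_OP & → 13 & -9 = 5. Stack: [5]
LOAD_CONST → push 3. Stack: [5, 3]
LOAD_FAST y → push 3. Stack: [5, 3, 3]
BINARY_OP // → 3 // 3 = 1. Stack: [5, 1]
BINARY_OP - → 5 - 1 = 4. Stack: [4]
STORE_FAST n → n=4. Stack: []
LOAD_FAST n → push 4. Stack: [4]
RETURN_VALUE → return 4.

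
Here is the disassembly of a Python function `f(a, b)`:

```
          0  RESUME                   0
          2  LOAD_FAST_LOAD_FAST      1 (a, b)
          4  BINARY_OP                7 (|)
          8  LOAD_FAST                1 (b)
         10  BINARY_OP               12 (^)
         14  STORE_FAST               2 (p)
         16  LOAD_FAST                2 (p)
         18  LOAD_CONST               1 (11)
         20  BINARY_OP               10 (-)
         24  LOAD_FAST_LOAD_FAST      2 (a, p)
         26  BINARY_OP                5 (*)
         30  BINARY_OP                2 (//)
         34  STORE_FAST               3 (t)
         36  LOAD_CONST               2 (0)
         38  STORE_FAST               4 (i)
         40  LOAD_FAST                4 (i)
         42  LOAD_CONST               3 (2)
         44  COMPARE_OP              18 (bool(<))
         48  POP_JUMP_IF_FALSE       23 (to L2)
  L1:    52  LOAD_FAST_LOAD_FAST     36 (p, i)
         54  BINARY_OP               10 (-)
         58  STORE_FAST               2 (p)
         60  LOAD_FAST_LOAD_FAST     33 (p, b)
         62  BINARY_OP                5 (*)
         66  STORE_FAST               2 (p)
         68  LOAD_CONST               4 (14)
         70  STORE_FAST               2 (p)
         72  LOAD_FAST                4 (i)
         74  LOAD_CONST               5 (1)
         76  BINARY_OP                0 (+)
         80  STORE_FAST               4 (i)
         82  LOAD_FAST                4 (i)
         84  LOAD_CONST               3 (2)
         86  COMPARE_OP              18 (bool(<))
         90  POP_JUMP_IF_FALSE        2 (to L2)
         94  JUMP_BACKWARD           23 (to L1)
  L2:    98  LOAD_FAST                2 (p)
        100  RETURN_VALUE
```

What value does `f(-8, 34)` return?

LOAD_FAST_LOAD_FAST a,b → push -8,34. Stack: [-8, 34]
BINARY_OP | → -8 | 34 = -6. Stack: [-6]
LOAD_FAST b → push 34. Stack: [-6, 34]
BINARY_OP ^ → -6 ^ 34 = -40. Stack: [-40]
STORE_FAST p → p=-40. Stack: []
LOAD_FAST p → push -40. Stack: [-40]
LOAD_CONST → push 11. Stack: [-40, 11]
BINARY_OP - → -40 - 11 = -51. Stack: [-51]
LOAD_FAST_LOAD_FAST a,p → push -8,-40. Stack: [-51, -8, -40]
BINARY_OP * → -8 * -40 = 320. Stack: [-51, 320]
BINARY_OP // → -51 // 320 = -1. Stack: [-1]
STORE_FAST t → t=-1. Stack: []
LOAD_CONST → push 0. Stack: [0]
STORE_FAST i → i=0. Stack: []
LOAD_FAST i → push 0. Stack: [0]
LOAD_CONST → push 2. Stack: [0, 2]
COMPARE_OP bool(<) → 0 vs 2 = True. Stack: [True]
POP_JUMP_IF_FALSE → pop True; no jump. Stack: []
LOAD_FAST_LOAD_FAST p,i → push -40,0. Stack: [-40, 0]
BINARY_OP - → -40 - 0 = -40. Stack: [-40]
STORE_FAST p → p=-40. Stack: []
LOAD_FAST_LOAD_FAST p,b → push -40,34. Stack: [-40, 34]
BINARY_OP * → -40 * 34 = -1360. Stack: [-1360]
STORE_FAST p → p=-1360. Stack: []
LOAD_CONST → push 14. Stack: [14]
STORE_FAST p → p=14. Stack: []
LOAD_FAST i → push 0. Stack: [0]
LOAD_CONST → push 1. Stack: [0, 1]
BINARY_OP + → 0 + 1 = 1. Stack: [1]
STORE_FAST i → i=1. Stack: []
LOAD_FAST i → push 1. Stack: [1]
LOAD_CONST → push 2. Stack: [1, 2]
COMPARE_OP bool(<) → 1 vs 2 = True. Stack: [True]
POP_JUMP_IF_FALSE → pop True; no jump. Stack: []
LOAD_FAST_LOAD_FAST p,i → push 14,1. Stack: [14, 1]
BINARY_OP - → 14 - 1 = 13. Stack: [13]
STORE_FAST p → p=13. Stack: []
LOAD_FAST_LOAD_FAST p,b → push 13,34. Stack: [13, 34]
BINARY_OP * → 13 * 34 = 442. Stack: [442]
STORE_FAST p → p=442. Stack: []
LOAD_CONST → push 14. Stack: [14]
STORE_FAST p → p=14. Stack: []
LOAD_FAST i → push 1. Stack: [1]
LOAD_CONST → push 1. Stack: [1, 1]
BINARY_OP + → 1 + 1 = 2. Stack: [2]
STORE_FAST i → i=2. Stack: []
LOAD_FAST i → push 2. Stack: [2]
LOAD_CONST → push 2. Stack: [2, 2]
COMPARE_OP bool(<) → 2 vs 2 = False. Stack: [False]
POP_JUMP_IF_FALSE → pop False; jump. Stack: []
LOAD_FAST p → push 14. Stack: [14]
RETURN_VALUE → return 14.

14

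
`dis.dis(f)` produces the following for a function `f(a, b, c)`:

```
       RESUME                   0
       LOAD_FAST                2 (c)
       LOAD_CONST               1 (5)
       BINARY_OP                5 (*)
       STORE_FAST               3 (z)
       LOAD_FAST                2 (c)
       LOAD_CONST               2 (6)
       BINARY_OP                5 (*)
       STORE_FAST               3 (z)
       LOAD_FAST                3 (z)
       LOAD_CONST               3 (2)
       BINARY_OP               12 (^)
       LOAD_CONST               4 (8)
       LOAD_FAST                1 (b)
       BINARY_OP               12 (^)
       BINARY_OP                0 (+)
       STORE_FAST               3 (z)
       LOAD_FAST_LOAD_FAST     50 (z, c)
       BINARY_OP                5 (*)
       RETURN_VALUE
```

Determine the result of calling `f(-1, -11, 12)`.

LOAD_FAST c → push 12. Stack: [12]
LOAD_CONST → push 5. Stack: [12, 5]
BINARY_OP * → 12 * 5 = 60. Stack: [60]
STORE_FAST z → z=60. Stack: []
LOAD_FAST c → push 12. Stack: [12]
LOAD_CONST → push 6. Stack: [12, 6]
BINARY_OP * → 12 * 6 = 72. Stack: [72]
STORE_FAST z → z=72. Stack: []
LOAD_FAST z → push 72. Stack: [72]
LOAD_CONST → push 2. Stack: [72, 2]
BINARY_OP ^ → 72 ^ 2 = 74. Stack: [74]
LOAD_CONST → push 8. Stack: [74, 8]
LOAD_FAST b → push -11. Stack: [74, 8, -11]
BINARY_OP ^ → 8 ^ -11 = -3. Stack: [74, -3]
BINARY_OP + → 74 + -3 = 71. Stack: [71]
STORE_FAST z → z=71. Stack: []
LOAD_FAST_LOAD_FAST z,c → push 71,12. Stack: [71, 12]
BINARY_OP * → 71 * 12 = 852. Stack: [852]
RETURN_VALUE → return 852.

852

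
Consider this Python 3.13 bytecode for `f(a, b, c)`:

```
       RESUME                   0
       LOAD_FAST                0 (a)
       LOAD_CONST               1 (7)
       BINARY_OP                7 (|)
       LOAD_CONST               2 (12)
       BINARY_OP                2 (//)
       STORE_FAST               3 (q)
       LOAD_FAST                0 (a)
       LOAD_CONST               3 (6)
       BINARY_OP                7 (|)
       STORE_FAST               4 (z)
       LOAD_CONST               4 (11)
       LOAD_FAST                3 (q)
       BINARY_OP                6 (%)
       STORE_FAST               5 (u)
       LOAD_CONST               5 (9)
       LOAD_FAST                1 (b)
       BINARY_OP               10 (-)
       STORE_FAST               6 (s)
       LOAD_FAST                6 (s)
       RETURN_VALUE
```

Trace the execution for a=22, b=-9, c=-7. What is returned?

18

LOAD_FAST a → push 22. Stack: [22]
LOAD_CONST → push 7. Stack: [22, 7]
BINARY_OP | → 22 | 7 = 23. Stack: [23]
LOAD_CONST → push 12. Stack: [23, 12]
BINARY_OP // → 23 // 12 = 1. Stack: [1]
STORE_FAST q → q=1. Stack: []
LOAD_FAST a → push 22. Stack: [22]
LOAD_CONST → push 6. Stack: [22, 6]
BINARY_OP | → 22 | 6 = 22. Stack: [22]
STORE_FAST z → z=22. Stack: []
LOAD_CONST → push 11. Stack: [11]
LOAD_FAST q → push 1. Stack: [11, 1]
BINARY_OP % → 11 % 1 = 0. Stack: [0]
STORE_FAST u → u=0. Stack: []
LOAD_CONST → push 9. Stack: [9]
LOAD_FAST b → push -9. Stack: [9, -9]
BINARY_OP - → 9 - -9 = 18. Stack: [18]
STORE_FAST s → s=18. Stack: []
LOAD_FAST s → push 18. Stack: [18]
RETURN_VALUE → return 18.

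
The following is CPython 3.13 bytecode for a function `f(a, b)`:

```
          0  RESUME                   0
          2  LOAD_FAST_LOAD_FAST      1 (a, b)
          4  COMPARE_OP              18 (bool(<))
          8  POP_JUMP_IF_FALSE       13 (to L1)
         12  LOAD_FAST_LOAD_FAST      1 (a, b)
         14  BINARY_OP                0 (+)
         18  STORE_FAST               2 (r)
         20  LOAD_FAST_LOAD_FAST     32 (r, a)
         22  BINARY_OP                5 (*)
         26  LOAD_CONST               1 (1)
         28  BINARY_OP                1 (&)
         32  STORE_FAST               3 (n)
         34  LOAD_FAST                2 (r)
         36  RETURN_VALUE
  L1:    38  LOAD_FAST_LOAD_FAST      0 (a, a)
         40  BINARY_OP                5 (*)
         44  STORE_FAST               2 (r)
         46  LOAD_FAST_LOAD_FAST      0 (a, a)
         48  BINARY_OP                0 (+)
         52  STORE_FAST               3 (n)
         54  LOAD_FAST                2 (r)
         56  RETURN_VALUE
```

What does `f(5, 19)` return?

24

LOAD_FAST_LOAD_FAST a,b → push 5,19. Stack: [5, 19]
COMPARE_OP bool(<) → 5 vs 19 = True. Stack: [True]
POP_JUMP_IF_FALSE → pop True; no jump. Stack: []
LOAD_FAST_LOAD_FAST a,b → push 5,19. Stack: [5, 19]
BINARY_OP + → 5 + 19 = 24. Stack: [24]
STORE_FAST r → r=24. Stack: []
LOAD_FAST_LOAD_FAST r,a → push 24,5. Stack: [24, 5]
BINARY_OP * → 24 * 5 = 120. Stack: [120]
LOAD_CONST → push 1. Stack: [120, 1]
BINARY_OP & → 120 & 1 = 0. Stack: [0]
STORE_FAST n → n=0. Stack: []
LOAD_FAST r → push 24. Stack: [24]
RETURN_VALUE → return 24.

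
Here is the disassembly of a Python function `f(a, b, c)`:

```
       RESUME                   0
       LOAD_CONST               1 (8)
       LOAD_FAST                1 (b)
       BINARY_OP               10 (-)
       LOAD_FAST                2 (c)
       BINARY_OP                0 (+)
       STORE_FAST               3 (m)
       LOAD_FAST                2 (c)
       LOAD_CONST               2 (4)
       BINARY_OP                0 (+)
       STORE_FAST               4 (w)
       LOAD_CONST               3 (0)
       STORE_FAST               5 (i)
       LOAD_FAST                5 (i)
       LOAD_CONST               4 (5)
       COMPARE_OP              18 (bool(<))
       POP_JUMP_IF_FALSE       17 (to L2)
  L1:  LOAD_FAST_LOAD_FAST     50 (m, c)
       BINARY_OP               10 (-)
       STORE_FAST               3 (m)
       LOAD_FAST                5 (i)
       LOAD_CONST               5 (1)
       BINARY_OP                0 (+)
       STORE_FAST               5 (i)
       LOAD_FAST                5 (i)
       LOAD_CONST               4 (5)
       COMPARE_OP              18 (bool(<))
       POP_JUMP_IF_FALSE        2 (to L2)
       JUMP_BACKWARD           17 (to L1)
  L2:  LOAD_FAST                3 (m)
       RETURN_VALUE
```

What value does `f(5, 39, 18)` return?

-103

LOAD_CONST → push 8
LOAD_FAST b → push 39
BINARY_OP - → 8 - 39 = -31
LOAD_FAST c → push 18
BINARY_OP + → -31 + 18 = -13
STORE_FAST m → m=-13
LOAD_FAST c → push 18
LOAD_CONST → push 4
BINARY_OP + → 18 + 4 = 22
STORE_FAST w → w=22
LOAD_CONST → push 0
STORE_FAST i → i=0
LOAD_FAST i → push 0
LOAD_CONST → push 5
COMPARE_OP bool(<) → 0 vs 5 = True
POP_JUMP_IF_FALSE → pop True; no jump
LOAD_FAST_LOAD_FAST m,c → push -13,18
BINARY_OP - → -13 - 18 = -31
STORE_FAST m → m=-31
LOAD_FAST i → push 0
LOAD_CONST → push 1
BINARY_OP + → 0 + 1 = 1
STORE_FAST i → i=1
LOAD_FAST i → push 1
LOAD_CONST → push 5
COMPARE_OP bool(<) → 1 vs 5 = True
POP_JUMP_IF_FALSE → pop True; no jump
LOAD_FAST_LOAD_FAST m,c → push -31,18
BINARY_OP - → -31 - 18 = -49
STORE_FAST m → m=-49
LOAD_FAST i → push 1
LOAD_CONST → push 1
BINARY_OP + → 1 + 1 = 2
STORE_FAST i → i=2
LOAD_FAST i → push 2
LOAD_CONST → push 5
COMPARE_OP bool(<) → 2 vs 5 = True
POP_JUMP_IF_FALSE → pop True; no jump
LOAD_FAST_LOAD_FAST m,c → push -49,18
BINARY_OP - → -49 - 18 = -67
STORE_FAST m → m=-67
LOAD_FAST i → push 2
LOAD_CONST → push 1
BINARY_OP + → 2 + 1 = 3
STORE_FAST i → i=3
LOAD_FAST i → push 3
LOAD_CONST → push 5
COMPARE_OP bool(<) → 3 vs 5 = True
POP_JUMP_IF_FALSE → pop True; no jump
LOAD_FAST_LOAD_FAST m,c → push -67,18
BINARY_OP - → -67 - 18 = -85
STORE_FAST m → m=-85
LOAD_FAST i → push 3
LOAD_CONST → push 1
BINARY_OP + → 3 + 1 = 4
STORE_FAST i → i=4
LOAD_FAST i → push 4
LOAD_CONST → push 5
COMPARE_OP bool(<) → 4 vs 5 = True
POP_JUMP_IF_FALSE → pop True; no jump
LOAD_FAST_LOAD_FAST m,c → push -85,18
BINARY_OP - → -85 - 18 = -103
STORE_FAST m → m=-103
LOAD_FAST i → push 4
LOAD_CONST → push 1
BINARY_OP + → 4 + 1 = 5
STORE_FAST i → i=5
LOAD_FAST i → push 5
LOAD_CONST → push 5
COMPARE_OP bool(<) → 5 vs 5 = False
POP_JUMP_IF_FALSE → pop False; jump
LOAD_FAST m → push -103
RETURN_VALUE → return -103.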